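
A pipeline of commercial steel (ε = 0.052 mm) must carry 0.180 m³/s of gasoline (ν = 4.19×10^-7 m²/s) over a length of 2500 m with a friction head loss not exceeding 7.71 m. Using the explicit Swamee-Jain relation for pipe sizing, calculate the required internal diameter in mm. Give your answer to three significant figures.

Swamee-Jain (Type III): D = 0.66·[ε^1.25·(LQ²/(gh_f))^4.75 + ν·Q^9.4·(L/(gh_f))^5.2]^0.04
LQ²/(gh_f) = 1.071; L/(gh_f) = 33.05
Term 1 = ε^1.25·(…)^4.75 = 6.11×10^-6; Term 2 = ν·Q^9.4·(…)^5.2 = 3.32×10^-6
D = 0.66·(6.11×10^-6 + 3.32×10^-6)^0.04 = 0.4155 m = 415 mm
Check: V = 1.33 m/s, Re = 1.32×10^6, f = 0.01360, h_f = 7.35 m ≈ 7.71 m ✓

D ≈ 415 mm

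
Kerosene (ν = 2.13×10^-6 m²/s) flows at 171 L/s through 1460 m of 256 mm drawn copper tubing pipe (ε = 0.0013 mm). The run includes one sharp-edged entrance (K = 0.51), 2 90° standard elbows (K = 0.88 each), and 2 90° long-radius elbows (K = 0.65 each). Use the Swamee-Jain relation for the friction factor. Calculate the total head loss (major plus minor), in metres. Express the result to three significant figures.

V = 4Q/(πD²) = 3.322 m/s; V²/2g = 0.5625 m
Re = 3.99×10^5, ε/D = 5.08×10^-6 → f = 0.01371 (Swamee-Jain)
Major: h_f = f(L/D)·V²/2g = 0.01371·5703·0.5625 = 43.97 m
Minor: ΣK = 3.57; h_m = ΣK·V²/2g = 2.008 m
Total H_L = 43.97 + 2.008 = 45.98 m

H_L ≈ 46.0 m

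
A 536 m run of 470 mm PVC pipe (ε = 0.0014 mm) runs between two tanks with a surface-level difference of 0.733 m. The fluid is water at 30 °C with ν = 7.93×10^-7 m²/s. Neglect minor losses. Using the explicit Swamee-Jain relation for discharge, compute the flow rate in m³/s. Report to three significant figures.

Swamee-Jain (Type II): Q = -0.965·√(gD⁵h_f/L)·ln[ε/(3.7D) + √(3.17ν²L/(gD³h_f))]
√(gD⁵h_f/L) = √(9.81·0.470⁵·0.733/536) = 0.01754
ε/(3.7D) = 8.05×10^-7; √(3.17ν²L/(gD³h_f)) = 3.78×10^-5
Q = -0.965·0.01754·ln(3.864×10^-5) = 0.1720 m³/s
Check: V = 0.991 m/s, Re = 5.88×10^5, f = 0.01277, h_f = 0.730 m ≈ 0.733 m ✓

Q ≈ 0.172 m³/s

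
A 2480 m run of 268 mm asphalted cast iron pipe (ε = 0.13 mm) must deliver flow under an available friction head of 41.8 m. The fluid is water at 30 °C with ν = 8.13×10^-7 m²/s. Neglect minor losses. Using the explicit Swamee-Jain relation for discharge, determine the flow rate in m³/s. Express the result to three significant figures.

Q ≈ 0.128 m³/s

Swamee-Jain (Type II): Q = -0.965·√(gD⁵h_f/L)·ln[ε/(3.7D) + √(3.17ν²L/(gD³h_f))]
√(gD⁵h_f/L) = √(9.81·0.268⁵·41.8/2480) = 0.01512
ε/(3.7D) = 1.31×10^-4; √(3.17ν²L/(gD³h_f)) = 2.57×10^-5
Q = -0.965·0.01512·ln(1.568×10^-4) = 0.1278 m³/s
Check: V = 2.27 m/s, Re = 7.47×10^5, f = 0.01737, h_f = 42.1 m ≈ 41.8 m ✓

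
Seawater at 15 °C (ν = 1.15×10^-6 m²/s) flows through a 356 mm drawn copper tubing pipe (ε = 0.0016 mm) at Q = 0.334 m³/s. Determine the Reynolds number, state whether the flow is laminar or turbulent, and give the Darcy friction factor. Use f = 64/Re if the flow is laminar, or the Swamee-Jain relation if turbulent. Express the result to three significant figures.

V = 4Q/(πD²) = 3.355 m/s
Re = VD/ν = 3.355·0.356/1.15×10^-6 = 1.04×10^6
Re > 4000 → turbulent; ε/D = 4.49×10^-6
Swamee-Jain: f = 0.01165

Re ≈ 1.04×10^6; turbulent; f ≈ 0.0116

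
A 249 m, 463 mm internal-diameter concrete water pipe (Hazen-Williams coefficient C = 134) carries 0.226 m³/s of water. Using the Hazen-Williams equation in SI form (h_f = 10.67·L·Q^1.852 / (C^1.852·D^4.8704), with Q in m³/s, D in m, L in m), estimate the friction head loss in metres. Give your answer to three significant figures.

h_f ≈ 0.827 m

h_f = 10.67·249·0.226^1.852 / (134^1.852·0.463^4.8704) = 0.8270 m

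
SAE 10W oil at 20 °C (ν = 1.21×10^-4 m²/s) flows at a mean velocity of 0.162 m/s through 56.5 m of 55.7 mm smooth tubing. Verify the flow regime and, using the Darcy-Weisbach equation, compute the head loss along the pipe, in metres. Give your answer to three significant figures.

Re = VD/ν = 0.162·0.05570/1.21×10^-4 = 74.6 → laminar (Re < 2300)
f = 64/Re = 0.8582
h_f = f(L/D)V²/(2g) = 0.8582·(56.5/0.05570)·0.162²/(2·9.81) = 1.164 m

h_f ≈ 1.16 m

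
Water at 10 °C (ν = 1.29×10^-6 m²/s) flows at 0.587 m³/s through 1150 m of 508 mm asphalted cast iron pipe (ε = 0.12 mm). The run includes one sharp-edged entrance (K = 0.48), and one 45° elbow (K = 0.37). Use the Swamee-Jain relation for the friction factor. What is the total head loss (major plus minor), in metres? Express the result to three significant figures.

H_L ≈ 14.9 m

V = 4Q/(πD²) = 2.896 m/s; V²/2g = 0.4275 m
Re = 1.14×10^6, ε/D = 2.36×10^-4 → f = 0.01506 (Swamee-Jain)
Major: h_f = f(L/D)·V²/2g = 0.01506·2264·0.4275 = 14.57 m
Minor: ΣK = 0.850; h_m = ΣK·V²/2g = 0.3634 m
Total H_L = 14.57 + 0.3634 = 14.93 m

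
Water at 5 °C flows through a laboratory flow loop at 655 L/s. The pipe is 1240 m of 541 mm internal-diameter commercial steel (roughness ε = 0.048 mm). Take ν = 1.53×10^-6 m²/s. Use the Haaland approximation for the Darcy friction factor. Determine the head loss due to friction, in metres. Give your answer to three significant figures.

h_f ≈ 12.5 m

V = 4Q/(πD²) = 4·0.655/(π·0.541²) = 2.849 m/s
Re = VD/ν = 2.849·0.541/1.53×10^-6 = 1.01×10^6 → turbulent
ε/D = 0.048/541 = 8.87×10^-5
Haaland: f = 0.01315
h_f = f(L/D)V²/(2g) = 0.01315·(1240/0.541)·2.849²/(2·9.81) = 12.47 m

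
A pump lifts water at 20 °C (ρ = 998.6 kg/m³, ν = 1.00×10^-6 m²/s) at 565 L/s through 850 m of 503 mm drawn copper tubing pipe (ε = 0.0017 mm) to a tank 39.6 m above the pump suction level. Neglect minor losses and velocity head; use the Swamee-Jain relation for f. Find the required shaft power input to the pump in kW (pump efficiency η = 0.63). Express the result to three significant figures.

V = 4Q/(πD²) = 2.843 m/s; Re = 1.43×10^6; ε/D = 3.38×10^-6; f = 0.01104
h_f = f(L/D)V²/2g = 7.691 m
Total head H = z + h_f = 39.6 + 7.691 = 47.29 m
P_hyd = ρgQH = 998.6·9.81·0.565·47.29 = 261.7 kW
P_shaft = P_hyd/η = 261.7/0.63 = 415.5 kW

P_shaft ≈ 415 kW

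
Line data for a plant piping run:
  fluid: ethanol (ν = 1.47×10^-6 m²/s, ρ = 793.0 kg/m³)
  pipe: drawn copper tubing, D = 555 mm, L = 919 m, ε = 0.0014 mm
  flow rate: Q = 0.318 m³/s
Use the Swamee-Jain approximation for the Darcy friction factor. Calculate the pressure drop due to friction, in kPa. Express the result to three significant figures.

V = 4Q/(πD²) = 4·0.318/(π·0.555²) = 1.314 m/s
Re = VD/ν = 1.314·0.555/1.47×10^-6 = 4.96×10^5 → turbulent
ε/D = 0.0014/555 = 2.52×10^-6
Swamee-Jain: f = 0.01315
h_f = f(L/D)V²/(2g) = 0.01315·(919/0.555)·1.314²/(2·9.81) = 1.917 m
Δp = ρg·h_f = 793.0·9.81·1.917 = 14.92 kPa

Δp ≈ 14.9 kPa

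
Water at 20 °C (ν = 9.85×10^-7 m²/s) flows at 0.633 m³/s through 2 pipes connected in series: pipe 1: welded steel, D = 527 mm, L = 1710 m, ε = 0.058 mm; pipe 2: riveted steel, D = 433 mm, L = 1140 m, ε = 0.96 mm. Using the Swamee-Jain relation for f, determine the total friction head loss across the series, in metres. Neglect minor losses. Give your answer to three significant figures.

H ≈ 78.5 m

Pipe 1: V = 2.902 m/s, Re = 1.55×10^6, ε/D = 1.10×10^-4, f = 0.01324, h_1 = f(L/D)V²/2g = 18.44 m
Pipe 2: V = 4.299 m/s, Re = 1.89×10^6, ε/D = 0.00222, f = 0.02421, h_2 = f(L/D)V²/2g = 60.04 m
Series → Q common, losses add: H = Σh = 78.48 m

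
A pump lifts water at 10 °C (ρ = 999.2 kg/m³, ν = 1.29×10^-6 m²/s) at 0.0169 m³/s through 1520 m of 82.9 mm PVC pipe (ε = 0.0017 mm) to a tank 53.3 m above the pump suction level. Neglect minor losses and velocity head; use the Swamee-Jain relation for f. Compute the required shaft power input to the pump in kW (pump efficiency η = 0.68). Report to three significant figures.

P_shaft ≈ 48.0 kW

V = 4Q/(πD²) = 3.131 m/s; Re = 2.01×10^5; ε/D = 2.05×10^-5; f = 0.01570
h_f = f(L/D)V²/2g = 143.9 m
Total head H = z + h_f = 53.3 + 143.9 = 197.2 m
P_hyd = ρgQH = 999.2·9.81·0.0169·197.2 = 32.66 kW
P_shaft = P_hyd/η = 32.66/0.68 = 48.03 kW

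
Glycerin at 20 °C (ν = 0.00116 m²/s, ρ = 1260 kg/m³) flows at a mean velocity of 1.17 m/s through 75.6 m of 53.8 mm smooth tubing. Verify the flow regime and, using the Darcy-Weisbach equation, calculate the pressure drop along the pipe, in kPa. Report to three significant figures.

Δp ≈ 1430 kPa

Re = VD/ν = 1.17·0.05380/0.00116 = 54.3 → laminar (Re < 2300)
f = 64/Re = 1.179
h_f = f(L/D)V²/(2g) = 1.179·(75.6/0.05380)·1.17²/(2·9.81) = 115.6 m
Δp = ρg·h_f = 1260·9.81·115.6 = 1429 kPa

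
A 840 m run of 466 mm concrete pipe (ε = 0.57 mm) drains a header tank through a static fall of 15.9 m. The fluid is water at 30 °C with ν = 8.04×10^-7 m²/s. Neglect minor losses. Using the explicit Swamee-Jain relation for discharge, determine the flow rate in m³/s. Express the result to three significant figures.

Q ≈ 0.492 m³/s

Swamee-Jain (Type II): Q = -0.965·√(gD⁵h_f/L)·ln[ε/(3.7D) + √(3.17ν²L/(gD³h_f))]
√(gD⁵h_f/L) = √(9.81·0.466⁵·15.9/840) = 0.06388
ε/(3.7D) = 3.31×10^-4; √(3.17ν²L/(gD³h_f)) = 1.04×10^-5
Q = -0.965·0.06388·ln(3.410×10^-4) = 0.4921 m³/s
Check: V = 2.89 m/s, Re = 1.67×10^6, f = 0.02086, h_f = 16.0 m ≈ 15.9 m ✓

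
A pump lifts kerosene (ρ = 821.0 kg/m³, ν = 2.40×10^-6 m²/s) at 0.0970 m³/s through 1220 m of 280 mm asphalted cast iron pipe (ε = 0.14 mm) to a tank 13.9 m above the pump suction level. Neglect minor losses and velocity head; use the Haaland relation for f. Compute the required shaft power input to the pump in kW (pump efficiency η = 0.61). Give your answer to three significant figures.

V = 4Q/(πD²) = 1.575 m/s; Re = 1.84×10^5; ε/D = 5.00×10^-4; f = 0.01878
h_f = f(L/D)V²/2g = 10.35 m
Total head H = z + h_f = 13.9 + 10.35 = 24.25 m
P_hyd = ρgQH = 821.0·9.81·0.0970·24.25 = 18.94 kW
P_shaft = P_hyd/η = 18.94/0.61 = 31.06 kW

P_shaft ≈ 31.1 kW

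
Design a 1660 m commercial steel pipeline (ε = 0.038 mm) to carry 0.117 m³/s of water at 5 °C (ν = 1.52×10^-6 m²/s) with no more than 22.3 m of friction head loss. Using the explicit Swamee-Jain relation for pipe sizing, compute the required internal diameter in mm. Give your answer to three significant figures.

Swamee-Jain (Type III): D = 0.66·[ε^1.25·(LQ²/(gh_f))^4.75 + ν·Q^9.4·(L/(gh_f))^5.2]^0.04
LQ²/(gh_f) = 0.1039; L/(gh_f) = 7.588
Term 1 = ε^1.25·(…)^4.75 = 6.36×10^-11; Term 2 = ν·Q^9.4·(…)^5.2 = 9.99×10^-11
D = 0.66·(6.36×10^-11 + 9.99×10^-11)^0.04 = 0.2680 m = 268 mm
Check: V = 2.07 m/s, Re = 3.66×10^5, f = 0.01545, h_f = 21.0 m ≈ 22.3 m ✓

D ≈ 268 mm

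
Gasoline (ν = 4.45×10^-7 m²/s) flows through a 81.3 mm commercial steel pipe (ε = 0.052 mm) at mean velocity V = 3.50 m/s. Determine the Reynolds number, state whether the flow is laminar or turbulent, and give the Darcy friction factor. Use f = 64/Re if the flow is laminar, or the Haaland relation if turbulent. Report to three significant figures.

Re ≈ 6.39×10^5; turbulent; f ≈ 0.0183

Re = VD/ν = 3.500·0.0813/4.45×10^-7 = 6.39×10^5
Re > 4000 → turbulent; ε/D = 6.40×10^-4
Haaland: f = 0.01826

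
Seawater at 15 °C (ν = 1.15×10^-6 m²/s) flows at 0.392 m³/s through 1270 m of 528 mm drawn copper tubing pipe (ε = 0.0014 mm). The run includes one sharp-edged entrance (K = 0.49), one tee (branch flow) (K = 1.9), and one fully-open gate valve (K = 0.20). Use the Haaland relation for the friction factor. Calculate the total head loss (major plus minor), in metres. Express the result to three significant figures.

H_L ≈ 5.14 m

V = 4Q/(πD²) = 1.790 m/s; V²/2g = 0.1634 m
Re = 8.22×10^5, ε/D = 2.65×10^-6 → f = 0.01202 (Haaland)
Major: h_f = f(L/D)·V²/2g = 0.01202·2405·0.1634 = 4.721 m
Minor: ΣK = 2.59; h_m = ΣK·V²/2g = 0.4231 m
Total H_L = 4.721 + 0.4231 = 5.144 m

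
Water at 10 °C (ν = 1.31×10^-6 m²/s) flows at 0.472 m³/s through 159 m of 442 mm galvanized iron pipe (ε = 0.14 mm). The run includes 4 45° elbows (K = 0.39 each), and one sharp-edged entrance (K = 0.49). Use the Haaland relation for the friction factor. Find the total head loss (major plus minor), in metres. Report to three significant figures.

H_L ≈ 3.72 m

V = 4Q/(πD²) = 3.076 m/s; V²/2g = 0.4823 m
Re = 1.04×10^6, ε/D = 3.17×10^-4 → f = 0.01573 (Haaland)
Major: h_f = f(L/D)·V²/2g = 0.01573·359.7·0.4823 = 2.729 m
Minor: ΣK = 2.05; h_m = ΣK·V²/2g = 0.9887 m
Total H_L = 2.729 + 0.9887 = 3.718 m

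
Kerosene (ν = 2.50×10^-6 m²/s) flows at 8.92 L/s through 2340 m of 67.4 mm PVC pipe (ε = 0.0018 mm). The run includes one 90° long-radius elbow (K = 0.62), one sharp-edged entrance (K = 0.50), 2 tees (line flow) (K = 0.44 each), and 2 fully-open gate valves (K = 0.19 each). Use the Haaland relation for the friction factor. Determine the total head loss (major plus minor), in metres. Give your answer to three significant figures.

V = 4Q/(πD²) = 2.500 m/s; V²/2g = 0.3186 m
Re = 6.74×10^4, ε/D = 2.67×10^-5 → f = 0.01947 (Haaland)
Major: h_f = f(L/D)·V²/2g = 0.01947·34718·0.3186 = 215.3 m
Minor: ΣK = 2.38; h_m = ΣK·V²/2g = 0.7582 m
Total H_L = 215.3 + 0.7582 = 216.1 m

H_L ≈ 216 m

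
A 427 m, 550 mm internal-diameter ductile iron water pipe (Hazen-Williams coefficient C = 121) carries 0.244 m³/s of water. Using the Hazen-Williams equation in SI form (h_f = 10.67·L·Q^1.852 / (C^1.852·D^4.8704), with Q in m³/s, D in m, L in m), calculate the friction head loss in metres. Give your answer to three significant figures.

h_f ≈ 0.854 m

h_f = 10.67·427·0.244^1.852 / (121^1.852·0.550^4.8704) = 0.8536 m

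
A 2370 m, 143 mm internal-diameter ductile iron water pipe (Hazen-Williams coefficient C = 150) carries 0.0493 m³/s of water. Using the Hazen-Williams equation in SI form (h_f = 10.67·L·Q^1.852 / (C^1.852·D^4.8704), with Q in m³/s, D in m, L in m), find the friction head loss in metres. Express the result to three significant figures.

h_f ≈ 116 m

h_f = 10.67·2370·0.0493^1.852 / (150^1.852·0.143^4.8704) = 116.4 m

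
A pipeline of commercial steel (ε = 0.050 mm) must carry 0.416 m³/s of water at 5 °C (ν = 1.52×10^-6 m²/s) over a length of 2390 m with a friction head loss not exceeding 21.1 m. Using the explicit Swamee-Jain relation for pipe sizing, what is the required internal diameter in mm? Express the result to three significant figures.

D ≈ 473 mm

Swamee-Jain (Type III): D = 0.66·[ε^1.25·(LQ²/(gh_f))^4.75 + ν·Q^9.4·(L/(gh_f))^5.2]^0.04
LQ²/(gh_f) = 1.998; L/(gh_f) = 11.55
Term 1 = ε^1.25·(…)^4.75 = 1.13×10^-4; Term 2 = ν·Q^9.4·(…)^5.2 = 1.34×10^-4
D = 0.66·(1.13×10^-4 + 1.34×10^-4)^0.04 = 0.4734 m = 473 mm
Check: V = 2.36 m/s, Re = 7.36×10^5, f = 0.01396, h_f = 20.1 m ≈ 21.1 m ✓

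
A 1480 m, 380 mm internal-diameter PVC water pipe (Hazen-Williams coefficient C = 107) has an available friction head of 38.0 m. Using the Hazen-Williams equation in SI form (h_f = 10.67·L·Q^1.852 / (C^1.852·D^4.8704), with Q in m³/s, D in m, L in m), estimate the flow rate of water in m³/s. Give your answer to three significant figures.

Q ≈ 0.324 m³/s

Rearranging: Q = [h_f·C^1.852·D^4.8704 / (10.67·L)]^(1/1.852)
Q = [38.0·107^1.852·0.380^4.8704 / (10.67·1480)]^0.540 = 0.3238 m³/s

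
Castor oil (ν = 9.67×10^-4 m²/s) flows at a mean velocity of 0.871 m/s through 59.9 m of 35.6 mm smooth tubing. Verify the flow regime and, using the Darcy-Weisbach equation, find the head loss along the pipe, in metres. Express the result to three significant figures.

Re = VD/ν = 0.871·0.03560/9.67×10^-4 = 32.1 → laminar (Re < 2300)
f = 64/Re = 1.996
h_f = f(L/D)V²/(2g) = 1.996·(59.9/0.03560)·0.871²/(2·9.81) = 129.9 m

h_f ≈ 130 m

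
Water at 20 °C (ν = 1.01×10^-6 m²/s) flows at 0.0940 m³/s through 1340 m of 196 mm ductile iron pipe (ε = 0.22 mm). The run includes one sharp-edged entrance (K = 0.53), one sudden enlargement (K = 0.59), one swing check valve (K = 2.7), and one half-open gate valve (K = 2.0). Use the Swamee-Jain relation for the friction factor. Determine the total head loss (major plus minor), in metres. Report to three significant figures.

V = 4Q/(πD²) = 3.115 m/s; V²/2g = 0.4947 m
Re = 6.05×10^5, ε/D = 0.00112 → f = 0.02077 (Swamee-Jain)
Major: h_f = f(L/D)·V²/2g = 0.02077·6837·0.4947 = 70.25 m
Minor: ΣK = 5.82; h_m = ΣK·V²/2g = 2.879 m
Total H_L = 70.25 + 2.879 = 73.13 m

H_L ≈ 73.1 m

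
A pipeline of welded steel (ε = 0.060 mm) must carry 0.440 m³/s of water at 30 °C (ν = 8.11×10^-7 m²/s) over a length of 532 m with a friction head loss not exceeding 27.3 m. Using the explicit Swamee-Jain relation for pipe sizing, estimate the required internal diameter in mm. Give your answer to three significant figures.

D ≈ 341 mm

Swamee-Jain (Type III): D = 0.66·[ε^1.25·(LQ²/(gh_f))^4.75 + ν·Q^9.4·(L/(gh_f))^5.2]^0.04
LQ²/(gh_f) = 0.3846; L/(gh_f) = 1.986
Term 1 = ε^1.25·(…)^4.75 = 5.64×10^-8; Term 2 = ν·Q^9.4·(…)^5.2 = 1.28×10^-8
D = 0.66·(5.64×10^-8 + 1.28×10^-8)^0.04 = 0.3413 m = 341 mm
Check: V = 4.81 m/s, Re = 2.02×10^6, f = 0.01401, h_f = 25.7 m ≈ 27.3 m ✓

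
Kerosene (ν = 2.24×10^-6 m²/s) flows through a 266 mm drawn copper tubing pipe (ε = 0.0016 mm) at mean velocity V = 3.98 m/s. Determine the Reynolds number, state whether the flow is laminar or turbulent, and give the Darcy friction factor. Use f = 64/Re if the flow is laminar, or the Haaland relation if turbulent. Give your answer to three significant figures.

Re ≈ 4.73×10^5; turbulent; f ≈ 0.0133

Re = VD/ν = 3.980·0.266/2.24×10^-6 = 4.73×10^5
Re > 4000 → turbulent; ε/D = 6.02×10^-6
Haaland: f = 0.01326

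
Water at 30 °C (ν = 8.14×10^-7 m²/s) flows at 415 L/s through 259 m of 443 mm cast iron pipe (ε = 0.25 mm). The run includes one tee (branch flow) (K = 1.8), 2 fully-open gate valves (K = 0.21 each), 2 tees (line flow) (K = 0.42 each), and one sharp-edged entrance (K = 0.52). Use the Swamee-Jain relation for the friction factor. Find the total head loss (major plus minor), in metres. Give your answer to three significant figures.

V = 4Q/(πD²) = 2.692 m/s; V²/2g = 0.3695 m
Re = 1.47×10^6, ε/D = 5.64×10^-4 → f = 0.01756 (Swamee-Jain)
Major: h_f = f(L/D)·V²/2g = 0.01756·584.7·0.3695 = 3.794 m
Minor: ΣK = 3.58; h_m = ΣK·V²/2g = 1.323 m
Total H_L = 3.794 + 1.323 = 5.117 m

H_L ≈ 5.12 m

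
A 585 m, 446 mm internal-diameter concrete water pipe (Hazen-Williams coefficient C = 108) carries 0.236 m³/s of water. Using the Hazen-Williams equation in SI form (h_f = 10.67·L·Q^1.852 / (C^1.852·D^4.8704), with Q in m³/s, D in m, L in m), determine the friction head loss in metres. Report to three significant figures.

h_f = 10.67·585·0.236^1.852 / (108^1.852·0.446^4.8704) = 3.766 m

h_f ≈ 3.77 m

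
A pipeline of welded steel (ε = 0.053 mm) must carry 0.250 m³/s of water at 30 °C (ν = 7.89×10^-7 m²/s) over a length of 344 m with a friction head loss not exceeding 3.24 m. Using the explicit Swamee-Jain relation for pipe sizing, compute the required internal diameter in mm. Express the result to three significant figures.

D ≈ 382 mm

Swamee-Jain (Type III): D = 0.66·[ε^1.25·(LQ²/(gh_f))^4.75 + ν·Q^9.4·(L/(gh_f))^5.2]^0.04
LQ²/(gh_f) = 0.6764; L/(gh_f) = 10.82
Term 1 = ε^1.25·(…)^4.75 = 7.06×10^-7; Term 2 = ν·Q^9.4·(…)^5.2 = 4.13×10^-7
D = 0.66·(7.06×10^-7 + 4.13×10^-7)^0.04 = 0.3815 m = 382 mm
Check: V = 2.19 m/s, Re = 1.06×10^6, f = 0.01399, h_f = 3.08 m ≈ 3.24 m ✓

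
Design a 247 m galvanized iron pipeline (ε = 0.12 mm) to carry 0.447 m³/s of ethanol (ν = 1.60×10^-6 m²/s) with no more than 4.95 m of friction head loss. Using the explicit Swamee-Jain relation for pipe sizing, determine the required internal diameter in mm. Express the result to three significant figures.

Swamee-Jain (Type III): D = 0.66·[ε^1.25·(LQ²/(gh_f))^4.75 + ν·Q^9.4·(L/(gh_f))^5.2]^0.04
LQ²/(gh_f) = 1.016; L/(gh_f) = 5.087
Term 1 = ε^1.25·(…)^4.75 = 1.36×10^-5; Term 2 = ν·Q^9.4·(…)^5.2 = 3.89×10^-6
D = 0.66·(1.36×10^-5 + 3.89×10^-6)^0.04 = 0.4258 m = 426 mm
Check: V = 3.14 m/s, Re = 8.35×10^5, f = 0.01573, h_f = 4.58 m ≈ 4.95 m ✓

D ≈ 426 mm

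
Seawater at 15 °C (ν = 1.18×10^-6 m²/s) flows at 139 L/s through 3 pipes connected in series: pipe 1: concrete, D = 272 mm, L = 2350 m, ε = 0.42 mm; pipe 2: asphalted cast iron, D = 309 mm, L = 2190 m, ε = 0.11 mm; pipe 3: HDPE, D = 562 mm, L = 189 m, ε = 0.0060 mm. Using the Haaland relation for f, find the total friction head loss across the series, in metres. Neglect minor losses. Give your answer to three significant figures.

H ≈ 76.9 m

Pipe 1: V = 2.392 m/s, Re = 5.51×10^5, ε/D = 0.00154, f = 0.02228, h_1 = f(L/D)V²/2g = 56.15 m
Pipe 2: V = 1.854 m/s, Re = 4.85×10^5, ε/D = 3.56×10^-4, f = 0.01662, h_2 = f(L/D)V²/2g = 20.62 m
Pipe 3: V = 0.5603 m/s, Re = 2.67×10^5, ε/D = 1.07×10^-5, f = 0.01474, h_3 = f(L/D)V²/2g = 0.07934 m
Series → Q common, losses add: H = Σh = 76.85 m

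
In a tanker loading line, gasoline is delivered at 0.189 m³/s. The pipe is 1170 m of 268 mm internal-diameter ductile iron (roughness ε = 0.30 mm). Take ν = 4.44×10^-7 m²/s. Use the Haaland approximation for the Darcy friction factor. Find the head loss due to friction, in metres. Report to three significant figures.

V = 4Q/(πD²) = 4·0.189/(π·0.268²) = 3.350 m/s
Re = VD/ν = 3.350·0.268/4.44×10^-7 = 2.02×10^6 → turbulent
ε/D = 0.30/268 = 0.00112
Haaland: f = 0.02035
h_f = f(L/D)V²/(2g) = 0.02035·(1170/0.268)·3.350²/(2·9.81) = 50.83 m

h_f ≈ 50.8 m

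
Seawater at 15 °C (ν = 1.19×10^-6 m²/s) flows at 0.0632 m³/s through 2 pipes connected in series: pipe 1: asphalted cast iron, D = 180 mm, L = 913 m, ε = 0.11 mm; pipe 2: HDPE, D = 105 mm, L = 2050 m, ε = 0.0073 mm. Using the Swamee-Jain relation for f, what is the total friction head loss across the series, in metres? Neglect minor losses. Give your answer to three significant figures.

Pipe 1: V = 2.484 m/s, Re = 3.76×10^5, ε/D = 6.11×10^-4, f = 0.01869, h_1 = f(L/D)V²/2g = 29.81 m
Pipe 2: V = 7.299 m/s, Re = 6.44×10^5, ε/D = 6.95×10^-5, f = 0.01366, h_2 = f(L/D)V²/2g = 724.2 m
Series → Q common, losses add: H = Σh = 754.0 m

H ≈ 754 m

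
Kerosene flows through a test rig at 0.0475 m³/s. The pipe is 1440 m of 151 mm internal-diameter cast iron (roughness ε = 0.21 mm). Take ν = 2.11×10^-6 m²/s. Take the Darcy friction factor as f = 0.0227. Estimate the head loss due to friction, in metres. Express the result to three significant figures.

V = 4Q/(πD²) = 4·0.0475/(π·0.151²) = 2.652 m/s
h_f = f(L/D)V²/(2g) = 0.02270·(1440/0.151)·2.652²/(2·9.81) = 77.63 m

h_f ≈ 77.6 m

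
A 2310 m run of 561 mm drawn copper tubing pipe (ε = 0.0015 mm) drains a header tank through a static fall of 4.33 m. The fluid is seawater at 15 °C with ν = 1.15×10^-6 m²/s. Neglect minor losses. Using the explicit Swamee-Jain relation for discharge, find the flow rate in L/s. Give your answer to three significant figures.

Q ≈ 315 L/s

Swamee-Jain (Type II): Q = -0.965·√(gD⁵h_f/L)·ln[ε/(3.7D) + √(3.17ν²L/(gD³h_f))]
√(gD⁵h_f/L) = √(9.81·0.561⁵·4.33/2310) = 0.03197
ε/(3.7D) = 7.23×10^-7; √(3.17ν²L/(gD³h_f)) = 3.59×10^-5
Q = -0.965·0.03197·ln(3.666×10^-5) = 0.3151 m³/s
Check: V = 1.27 m/s, Re = 6.22×10^5, f = 0.01264, h_f = 4.31 m ≈ 4.33 m ✓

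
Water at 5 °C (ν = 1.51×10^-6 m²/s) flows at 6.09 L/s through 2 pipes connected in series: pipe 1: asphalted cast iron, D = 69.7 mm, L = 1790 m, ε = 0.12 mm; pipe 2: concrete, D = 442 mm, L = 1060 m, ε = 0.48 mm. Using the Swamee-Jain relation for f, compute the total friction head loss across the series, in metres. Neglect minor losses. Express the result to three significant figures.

Pipe 1: V = 1.596 m/s, Re = 7.37×10^4, ε/D = 0.00172, f = 0.02516, h_1 = f(L/D)V²/2g = 83.90 m
Pipe 2: V = 0.03969 m/s, Re = 1.16×10^4, ε/D = 0.00109, f = 0.03169, h_2 = f(L/D)V²/2g = 0.006102 m
Series → Q common, losses add: H = Σh = 83.90 m

H ≈ 83.9 m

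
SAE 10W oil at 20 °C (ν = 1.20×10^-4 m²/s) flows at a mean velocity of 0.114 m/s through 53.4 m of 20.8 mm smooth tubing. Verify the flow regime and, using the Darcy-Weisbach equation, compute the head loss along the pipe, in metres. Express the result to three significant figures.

Re = VD/ν = 0.114·0.02080/1.20×10^-4 = 19.8 → laminar (Re < 2300)
f = 64/Re = 3.239
h_f = f(L/D)V²/(2g) = 3.239·(53.4/0.02080)·0.114²/(2·9.81) = 5.508 m

h_f ≈ 5.51 m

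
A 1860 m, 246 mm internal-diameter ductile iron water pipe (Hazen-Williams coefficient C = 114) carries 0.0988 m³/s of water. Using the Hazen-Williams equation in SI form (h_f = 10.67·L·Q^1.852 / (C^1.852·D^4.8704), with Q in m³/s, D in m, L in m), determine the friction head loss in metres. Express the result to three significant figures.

h_f = 10.67·1860·0.0988^1.852 / (114^1.852·0.246^4.8704) = 39.17 m

h_f ≈ 39.2 m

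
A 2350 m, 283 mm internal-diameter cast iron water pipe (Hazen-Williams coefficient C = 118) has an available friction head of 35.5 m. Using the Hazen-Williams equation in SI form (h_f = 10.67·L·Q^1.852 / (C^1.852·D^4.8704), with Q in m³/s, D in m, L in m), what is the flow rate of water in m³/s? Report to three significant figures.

Rearranging: Q = [h_f·C^1.852·D^4.8704 / (10.67·L)]^(1/1.852)
Q = [35.5·118^1.852·0.283^4.8704 / (10.67·2350)]^0.540 = 0.1236 m³/s

Q ≈ 0.124 m³/s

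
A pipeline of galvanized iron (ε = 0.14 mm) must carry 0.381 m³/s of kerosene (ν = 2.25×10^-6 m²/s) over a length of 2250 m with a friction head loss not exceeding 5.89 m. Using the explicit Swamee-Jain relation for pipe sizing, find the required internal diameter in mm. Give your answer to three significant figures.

Swamee-Jain (Type III): D = 0.66·[ε^1.25·(LQ²/(gh_f))^4.75 + ν·Q^9.4·(L/(gh_f))^5.2]^0.04
LQ²/(gh_f) = 5.653; L/(gh_f) = 38.94
Term 1 = ε^1.25·(…)^4.75 = 0.0570; Term 2 = ν·Q^9.4·(…)^5.2 = 0.0482
D = 0.66·(0.0570 + 0.0482)^0.04 = 0.6031 m = 603 mm
Check: V = 1.33 m/s, Re = 3.57×10^5, f = 0.01627, h_f = 5.50 m ≈ 5.89 m ✓

D ≈ 603 mm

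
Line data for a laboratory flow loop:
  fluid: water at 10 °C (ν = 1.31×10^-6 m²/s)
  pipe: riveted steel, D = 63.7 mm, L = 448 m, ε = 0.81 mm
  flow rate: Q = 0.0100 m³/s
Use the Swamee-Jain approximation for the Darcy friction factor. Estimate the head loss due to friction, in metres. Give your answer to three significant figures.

V = 4Q/(πD²) = 4·0.0100/(π·0.0637²) = 3.138 m/s
Re = VD/ν = 3.138·0.0637/1.31×10^-6 = 1.53×10^5 → turbulent
ε/D = 0.81/63.7 = 0.0127
Swamee-Jain: f = 0.04170
h_f = f(L/D)V²/(2g) = 0.04170·(448/0.0637)·3.138²/(2·9.81) = 147.2 m

h_f ≈ 147 m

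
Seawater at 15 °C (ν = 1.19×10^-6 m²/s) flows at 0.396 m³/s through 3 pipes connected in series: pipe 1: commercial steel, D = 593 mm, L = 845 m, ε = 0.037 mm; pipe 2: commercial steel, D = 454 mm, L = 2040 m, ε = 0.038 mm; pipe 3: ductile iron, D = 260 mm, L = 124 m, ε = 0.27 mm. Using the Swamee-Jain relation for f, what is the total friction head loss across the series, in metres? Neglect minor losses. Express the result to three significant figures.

H ≈ 47.4 m

Pipe 1: V = 1.434 m/s, Re = 7.15×10^5, ε/D = 6.24×10^-5, f = 0.01339, h_1 = f(L/D)V²/2g = 2.000 m
Pipe 2: V = 2.446 m/s, Re = 9.33×10^5, ε/D = 8.37×10^-5, f = 0.01334, h_2 = f(L/D)V²/2g = 18.29 m
Pipe 3: V = 7.459 m/s, Re = 1.63×10^6, ε/D = 0.00104, f = 0.02007, h_3 = f(L/D)V²/2g = 27.14 m
Series → Q common, losses add: H = Σh = 47.42 m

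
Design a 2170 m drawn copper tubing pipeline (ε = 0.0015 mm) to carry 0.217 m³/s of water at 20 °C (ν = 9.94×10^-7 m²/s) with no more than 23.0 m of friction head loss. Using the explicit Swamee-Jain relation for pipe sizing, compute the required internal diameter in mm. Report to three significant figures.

D ≈ 343 mm

Swamee-Jain (Type III): D = 0.66·[ε^1.25·(LQ²/(gh_f))^4.75 + ν·Q^9.4·(L/(gh_f))^5.2]^0.04
LQ²/(gh_f) = 0.4529; L/(gh_f) = 9.618
Term 1 = ε^1.25·(…)^4.75 = 1.22×10^-9; Term 2 = ν·Q^9.4·(…)^5.2 = 7.45×10^-8
D = 0.66·(1.22×10^-9 + 7.45×10^-8)^0.04 = 0.3425 m = 343 mm
Check: V = 2.35 m/s, Re = 8.11×10^5, f = 0.01212, h_f = 21.7 m ≈ 23.0 m ✓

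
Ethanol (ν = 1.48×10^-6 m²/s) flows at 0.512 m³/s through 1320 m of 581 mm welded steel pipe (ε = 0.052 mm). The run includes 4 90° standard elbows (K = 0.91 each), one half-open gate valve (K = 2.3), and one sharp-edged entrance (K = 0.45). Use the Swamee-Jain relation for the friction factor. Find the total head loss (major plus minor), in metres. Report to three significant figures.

H_L ≈ 7.13 m

V = 4Q/(πD²) = 1.931 m/s; V²/2g = 0.1901 m
Re = 7.58×10^5, ε/D = 8.95×10^-5 → f = 0.01370 (Swamee-Jain)
Major: h_f = f(L/D)·V²/2g = 0.01370·2272·0.1901 = 5.917 m
Minor: ΣK = 6.39; h_m = ΣK·V²/2g = 1.215 m
Total H_L = 5.917 + 1.215 = 7.132 m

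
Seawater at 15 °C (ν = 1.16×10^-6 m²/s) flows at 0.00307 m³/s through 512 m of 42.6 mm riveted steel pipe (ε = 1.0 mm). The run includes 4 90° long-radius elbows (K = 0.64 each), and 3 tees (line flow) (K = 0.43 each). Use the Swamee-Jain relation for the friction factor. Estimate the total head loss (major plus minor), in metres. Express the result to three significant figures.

H_L ≈ 150 m

V = 4Q/(πD²) = 2.154 m/s; V²/2g = 0.2365 m
Re = 7.91×10^4, ε/D = 0.0235 → f = 0.05248 (Swamee-Jain)
Major: h_f = f(L/D)·V²/2g = 0.05248·12019·0.2365 = 149.2 m
Minor: ΣK = 3.85; h_m = ΣK·V²/2g = 0.9104 m
Total H_L = 149.2 + 0.9104 = 150.1 m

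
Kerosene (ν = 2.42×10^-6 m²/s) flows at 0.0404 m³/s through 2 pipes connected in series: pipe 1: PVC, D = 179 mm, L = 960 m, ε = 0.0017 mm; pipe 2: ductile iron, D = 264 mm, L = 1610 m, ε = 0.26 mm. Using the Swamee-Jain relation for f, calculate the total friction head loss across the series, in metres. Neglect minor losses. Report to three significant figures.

H ≈ 16.0 m

Pipe 1: V = 1.605 m/s, Re = 1.19×10^5, ε/D = 9.50×10^-6, f = 0.01730, h_1 = f(L/D)V²/2g = 12.19 m
Pipe 2: V = 0.7380 m/s, Re = 8.05×10^4, ε/D = 9.85×10^-4, f = 0.02278, h_2 = f(L/D)V²/2g = 3.857 m
Series → Q common, losses add: H = Σh = 16.05 m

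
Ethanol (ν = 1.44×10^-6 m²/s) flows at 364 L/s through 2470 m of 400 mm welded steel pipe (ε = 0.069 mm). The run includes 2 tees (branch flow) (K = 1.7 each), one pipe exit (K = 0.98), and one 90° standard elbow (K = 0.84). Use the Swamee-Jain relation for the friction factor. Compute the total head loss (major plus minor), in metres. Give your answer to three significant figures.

H_L ≈ 41.0 m

V = 4Q/(πD²) = 2.897 m/s; V²/2g = 0.4276 m
Re = 8.05×10^5, ε/D = 1.73×10^-4 → f = 0.01467 (Swamee-Jain)
Major: h_f = f(L/D)·V²/2g = 0.01467·6175·0.4276 = 38.74 m
Minor: ΣK = 5.22; h_m = ΣK·V²/2g = 2.232 m
Total H_L = 38.74 + 2.232 = 40.97 m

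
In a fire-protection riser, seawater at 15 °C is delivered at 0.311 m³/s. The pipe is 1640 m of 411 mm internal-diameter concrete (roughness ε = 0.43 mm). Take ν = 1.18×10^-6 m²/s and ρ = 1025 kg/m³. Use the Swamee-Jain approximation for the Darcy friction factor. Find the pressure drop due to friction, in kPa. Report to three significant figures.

V = 4Q/(πD²) = 4·0.311/(π·0.411²) = 2.344 m/s
Re = VD/ν = 2.344·0.411/1.18×10^-6 = 8.16×10^5 → turbulent
ε/D = 0.43/411 = 0.00105
Swamee-Jain: f = 0.02031
h_f = f(L/D)V²/(2g) = 0.02031·(1640/0.411)·2.344²/(2·9.81) = 22.70 m
Δp = ρg·h_f = 1025·9.81·22.70 = 228.2 kPa

Δp ≈ 228 kPa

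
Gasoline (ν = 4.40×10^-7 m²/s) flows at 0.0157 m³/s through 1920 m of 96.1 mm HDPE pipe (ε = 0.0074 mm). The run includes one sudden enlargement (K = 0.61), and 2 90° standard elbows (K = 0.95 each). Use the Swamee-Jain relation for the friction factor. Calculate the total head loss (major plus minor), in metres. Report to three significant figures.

H_L ≈ 68.8 m

V = 4Q/(πD²) = 2.165 m/s; V²/2g = 0.2388 m
Re = 4.73×10^5, ε/D = 7.70×10^-5 → f = 0.01429 (Swamee-Jain)
Major: h_f = f(L/D)·V²/2g = 0.01429·19979·0.2388 = 68.18 m
Minor: ΣK = 2.51; h_m = ΣK·V²/2g = 0.5994 m
Total H_L = 68.18 + 0.5994 = 68.78 m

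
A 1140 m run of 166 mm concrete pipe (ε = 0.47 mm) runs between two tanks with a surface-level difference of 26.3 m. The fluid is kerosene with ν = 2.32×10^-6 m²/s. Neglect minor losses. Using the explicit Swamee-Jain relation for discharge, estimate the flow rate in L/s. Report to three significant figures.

Q ≈ 36.2 L/s

Swamee-Jain (Type II): Q = -0.965·√(gD⁵h_f/L)·ln[ε/(3.7D) + √(3.17ν²L/(gD³h_f))]
√(gD⁵h_f/L) = √(9.81·0.166⁵·26.3/1140) = 0.005341
ε/(3.7D) = 7.65×10^-4; √(3.17ν²L/(gD³h_f)) = 1.28×10^-4
Q = -0.965·0.005341·ln(8.936×10^-4) = 0.03618 m³/s
Check: V = 1.67 m/s, Re = 1.20×10^5, f = 0.02712, h_f = 26.5 m ≈ 26.3 m ✓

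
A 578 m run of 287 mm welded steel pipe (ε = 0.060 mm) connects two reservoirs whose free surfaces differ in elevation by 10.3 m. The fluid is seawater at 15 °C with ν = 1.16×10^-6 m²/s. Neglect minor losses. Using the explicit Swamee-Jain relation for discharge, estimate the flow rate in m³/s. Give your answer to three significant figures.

Q ≈ 0.166 m³/s

Swamee-Jain (Type II): Q = -0.965·√(gD⁵h_f/L)·ln[ε/(3.7D) + √(3.17ν²L/(gD³h_f))]
√(gD⁵h_f/L) = √(9.81·0.287⁵·10.3/578) = 0.01845
ε/(3.7D) = 5.65×10^-5; √(3.17ν²L/(gD³h_f)) = 3.21×10^-5
Q = -0.965·0.01845·ln(8.863×10^-5) = 0.1661 m³/s
Check: V = 2.57 m/s, Re = 6.35×10^5, f = 0.01531, h_f = 10.4 m ≈ 10.3 m ✓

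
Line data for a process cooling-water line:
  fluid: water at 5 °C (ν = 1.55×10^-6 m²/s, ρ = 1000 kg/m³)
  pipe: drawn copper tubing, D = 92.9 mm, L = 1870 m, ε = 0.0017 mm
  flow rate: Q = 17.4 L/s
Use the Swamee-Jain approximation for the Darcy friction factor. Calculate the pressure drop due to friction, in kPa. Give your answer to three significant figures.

Δp ≈ 1090 kPa

V = 4Q/(πD²) = 4·0.0174/(π·0.0929²) = 2.567 m/s
Re = VD/ν = 2.567·0.0929/1.55×10^-6 = 1.54×10^5 → turbulent
ε/D = 0.0017/92.9 = 1.83×10^-5
Swamee-Jain: f = 0.01650
h_f = f(L/D)V²/(2g) = 0.01650·(1870/0.0929)·2.567²/(2·9.81) = 111.6 m
Δp = ρg·h_f = 1000·9.81·111.6 = 1094 kPa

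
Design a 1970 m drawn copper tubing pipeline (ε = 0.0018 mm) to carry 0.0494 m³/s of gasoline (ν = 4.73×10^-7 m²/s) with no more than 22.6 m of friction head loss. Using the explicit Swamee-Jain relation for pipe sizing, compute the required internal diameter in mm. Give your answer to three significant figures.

Swamee-Jain (Type III): D = 0.66·[ε^1.25·(LQ²/(gh_f))^4.75 + ν·Q^9.4·(L/(gh_f))^5.2]^0.04
LQ²/(gh_f) = 0.02168; L/(gh_f) = 8.886
Term 1 = ε^1.25·(…)^4.75 = 8.24×10^-16; Term 2 = ν·Q^9.4·(…)^5.2 = 2.13×10^-14
D = 0.66·(8.24×10^-16 + 2.13×10^-14)^0.04 = 0.1877 m = 188 mm
Check: V = 1.79 m/s, Re = 7.09×10^5, f = 0.01250, h_f = 21.3 m ≈ 22.6 m ✓

D ≈ 188 mm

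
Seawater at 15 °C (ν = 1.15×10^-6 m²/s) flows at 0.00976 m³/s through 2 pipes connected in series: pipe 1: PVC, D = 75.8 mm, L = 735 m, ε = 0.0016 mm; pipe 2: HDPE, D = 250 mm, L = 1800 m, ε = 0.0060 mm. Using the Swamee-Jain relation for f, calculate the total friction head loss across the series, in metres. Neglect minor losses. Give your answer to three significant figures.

Pipe 1: V = 2.163 m/s, Re = 1.43×10^5, ε/D = 2.11×10^-5, f = 0.01677, h_1 = f(L/D)V²/2g = 38.76 m
Pipe 2: V = 0.1988 m/s, Re = 4.32×10^4, ε/D = 2.40×10^-5, f = 0.02155, h_2 = f(L/D)V²/2g = 0.3126 m
Series → Q common, losses add: H = Σh = 39.08 m

H ≈ 39.1 m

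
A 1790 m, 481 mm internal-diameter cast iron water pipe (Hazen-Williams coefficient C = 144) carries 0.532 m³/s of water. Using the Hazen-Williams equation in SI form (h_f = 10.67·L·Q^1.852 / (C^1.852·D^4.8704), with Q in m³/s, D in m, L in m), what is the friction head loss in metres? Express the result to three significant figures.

h_f ≈ 21.1 m

h_f = 10.67·1790·0.532^1.852 / (144^1.852·0.481^4.8704) = 21.10 m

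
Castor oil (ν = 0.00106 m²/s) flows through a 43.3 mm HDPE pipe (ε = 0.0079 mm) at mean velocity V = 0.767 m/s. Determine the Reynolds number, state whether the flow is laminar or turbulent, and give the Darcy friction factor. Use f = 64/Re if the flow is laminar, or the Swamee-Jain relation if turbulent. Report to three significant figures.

Re ≈ 31.3; laminar; f = 64/Re ≈ 2.04

Re = VD/ν = 0.7670·0.0433/0.00106 = 31.3
Re < 2300 → laminar → f = 64/Re = 2.043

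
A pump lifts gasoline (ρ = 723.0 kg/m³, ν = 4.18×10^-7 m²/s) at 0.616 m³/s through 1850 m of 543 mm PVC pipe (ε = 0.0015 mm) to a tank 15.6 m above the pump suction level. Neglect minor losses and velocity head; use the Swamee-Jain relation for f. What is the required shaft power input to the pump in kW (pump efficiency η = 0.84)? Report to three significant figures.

V = 4Q/(πD²) = 2.660 m/s; Re = 3.46×10^6; ε/D = 2.76×10^-6; f = 0.009671
h_f = f(L/D)V²/2g = 11.88 m
Total head H = z + h_f = 15.6 + 11.88 = 27.48 m
P_hyd = ρgQH = 723.0·9.81·0.616·27.48 = 120.1 kW
P_shaft = P_hyd/η = 120.1/0.84 = 142.9 kW

P_shaft ≈ 143 kW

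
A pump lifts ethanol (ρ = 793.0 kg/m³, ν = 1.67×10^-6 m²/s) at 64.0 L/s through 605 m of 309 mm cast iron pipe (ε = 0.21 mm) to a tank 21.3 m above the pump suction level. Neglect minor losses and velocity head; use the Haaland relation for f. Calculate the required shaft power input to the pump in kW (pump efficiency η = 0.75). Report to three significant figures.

V = 4Q/(πD²) = 0.8534 m/s; Re = 1.58×10^5; ε/D = 6.80×10^-4; f = 0.01989
h_f = f(L/D)V²/2g = 1.446 m
Total head H = z + h_f = 21.3 + 1.446 = 22.75 m
P_hyd = ρgQH = 793.0·9.81·0.0640·22.75 = 11.32 kW
P_shaft = P_hyd/η = 11.32/0.75 = 15.10 kW

P_shaft ≈ 15.1 kW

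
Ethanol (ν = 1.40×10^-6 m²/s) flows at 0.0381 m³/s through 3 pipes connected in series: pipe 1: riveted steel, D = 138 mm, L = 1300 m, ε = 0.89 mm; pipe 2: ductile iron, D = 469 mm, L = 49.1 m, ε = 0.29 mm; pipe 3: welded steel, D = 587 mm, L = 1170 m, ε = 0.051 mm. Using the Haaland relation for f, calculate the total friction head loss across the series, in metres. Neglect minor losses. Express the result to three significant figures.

H ≈ 104 m

Pipe 1: V = 2.547 m/s, Re = 2.51×10^5, ε/D = 0.00645, f = 0.03321, h_1 = f(L/D)V²/2g = 103.5 m
Pipe 2: V = 0.2205 m/s, Re = 7.39×10^4, ε/D = 6.18×10^-4, f = 0.02135, h_2 = f(L/D)V²/2g = 0.005540 m
Pipe 3: V = 0.1408 m/s, Re = 5.90×10^4, ε/D = 8.69×10^-5, f = 0.02023, h_3 = f(L/D)V²/2g = 0.04073 m
Series → Q common, losses add: H = Σh = 103.5 m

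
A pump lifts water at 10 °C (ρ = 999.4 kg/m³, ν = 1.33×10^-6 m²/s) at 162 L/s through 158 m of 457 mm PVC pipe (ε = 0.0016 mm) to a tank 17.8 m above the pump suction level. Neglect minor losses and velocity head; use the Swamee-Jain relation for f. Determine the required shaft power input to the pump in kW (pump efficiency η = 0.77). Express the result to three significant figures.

V = 4Q/(πD²) = 0.9876 m/s; Re = 3.39×10^5; ε/D = 3.50×10^-6; f = 0.01409
h_f = f(L/D)V²/2g = 0.2422 m
Total head H = z + h_f = 17.8 + 0.2422 = 18.04 m
P_hyd = ρgQH = 999.4·9.81·0.162·18.04 = 28.66 kW
P_shaft = P_hyd/η = 28.66/0.77 = 37.22 kW

P_shaft ≈ 37.2 kW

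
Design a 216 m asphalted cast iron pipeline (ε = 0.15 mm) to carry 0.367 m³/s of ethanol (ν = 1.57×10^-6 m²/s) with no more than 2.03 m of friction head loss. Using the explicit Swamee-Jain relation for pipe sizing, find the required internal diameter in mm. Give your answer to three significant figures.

D ≈ 462 mm

Swamee-Jain (Type III): D = 0.66·[ε^1.25·(LQ²/(gh_f))^4.75 + ν·Q^9.4·(L/(gh_f))^5.2]^0.04
LQ²/(gh_f) = 1.461; L/(gh_f) = 10.85
Term 1 = ε^1.25·(…)^4.75 = 1.00×10^-4; Term 2 = ν·Q^9.4·(…)^5.2 = 3.07×10^-5
D = 0.66·(1.00×10^-4 + 3.07×10^-5)^0.04 = 0.4616 m = 462 mm
Check: V = 2.19 m/s, Re = 6.45×10^5, f = 0.01631, h_f = 1.87 m ≈ 2.03 m ✓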